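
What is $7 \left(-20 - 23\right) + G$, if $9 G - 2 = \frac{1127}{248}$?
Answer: $- \frac{223403}{744} \approx -300.27$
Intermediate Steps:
$G = \frac{541}{744}$ ($G = \frac{2}{9} + \frac{1127 \cdot \frac{1}{248}}{9} = \frac{2}{9} + \frac{1}{9} \cdot \frac{1127}{248} = \frac{2}{9} + \frac{1127}{2232} = \frac{541}{744} \approx 0.72715$)
$7 \left(-20 - 23\right) + G = 7 \left(-20 - 23\right) + \frac{541}{744} = 7 \left(-43\right) + \frac{541}{744} = -301 + \frac{541}{744} = - \frac{223403}{744}$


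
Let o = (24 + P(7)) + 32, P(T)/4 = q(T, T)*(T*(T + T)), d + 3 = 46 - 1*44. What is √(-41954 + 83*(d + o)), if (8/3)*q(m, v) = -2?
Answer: I*√61791 ≈ 248.58*I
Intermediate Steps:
q(m, v) = -¾ (q(m, v) = (3/8)*(-2) = -¾)
d = -1 (d = -3 + (46 - 1*44) = -3 + (46 - 44) = -3 + 2 = -1)
P(T) = -6*T² (P(T) = 4*(-3*T*(T + T)/4) = 4*(-3*T*2*T/4) = 4*(-3*T²/2) = -6*T²)
o = -238 (o = (24 - 6*7²) + 32 = (24 - 6*49) + 32 = (24 - 294) + 32 = -270 + 32 = -238)
√(-41954 + 83*(d + o)) = √(-41954 + 83*(-1 - 238)) = √(-41954 + 83*(-239)) = √(-41954 - 19837) = √(-61791) = I*√61791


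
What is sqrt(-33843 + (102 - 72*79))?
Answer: 3*I*sqrt(4381) ≈ 198.57*I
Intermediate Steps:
sqrt(-33843 + (102 - 72*79)) = sqrt(-33843 + (102 - 5688)) = sqrt(-33843 - 5586) = sqrt(-39429) = 3*I*sqrt(4381)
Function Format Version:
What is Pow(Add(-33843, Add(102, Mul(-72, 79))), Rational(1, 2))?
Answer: Mul(3, I, Pow(4381, Rational(1, 2))) ≈ Mul(198.57, I)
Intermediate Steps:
Pow(Add(-33843, Add(102, Mul(-72, 79))), Rational(1, 2)) = Pow(Add(-33843, Add(102, -5688)), Rational(1, 2)) = Pow(Add(-33843, -5586), Rational(1, 2)) = Pow(-39429, Rational(1, 2)) = Mul(3, I, Pow(4381, Rational(1, 2)))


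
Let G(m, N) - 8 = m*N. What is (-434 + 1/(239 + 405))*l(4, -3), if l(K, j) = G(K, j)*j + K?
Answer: -1117980/161 ≈ -6944.0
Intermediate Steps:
G(m, N) = 8 + N*m (G(m, N) = 8 + m*N = 8 + N*m)
l(K, j) = K + j*(8 + K*j) (l(K, j) = (8 + j*K)*j + K = (8 + K*j)*j + K = j*(8 + K*j) + K = K + j*(8 + K*j))
(-434 + 1/(239 + 405))*l(4, -3) = (-434 + 1/(239 + 405))*(4 - 3*(8 + 4*(-3))) = (-434 + 1/644)*(4 - 3*(8 - 12)) = (-434 + 1/644)*(4 - 3*(-4)) = -279495*(4 + 12)/644 = -279495/644*16 = -1117980/161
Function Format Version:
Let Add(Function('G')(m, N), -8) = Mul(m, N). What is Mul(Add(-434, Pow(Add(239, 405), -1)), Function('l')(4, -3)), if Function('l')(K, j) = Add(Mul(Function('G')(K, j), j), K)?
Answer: Rational(-1117980, 161) ≈ -6944.0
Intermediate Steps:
Function('G')(m, N) = Add(8, Mul(N, m)) (Function('G')(m, N) = Add(8, Mul(m, N)) = Add(8, Mul(N, m)))
Function('l')(K, j) = Add(K, Mul(j, Add(8, Mul(K, j)))) (Function('l')(K, j) = Add(Mul(Add(8, Mul(j, K)), j), K) = Add(Mul(Add(8, Mul(K, j)), j), K) = Add(Mul(j, Add(8, Mul(K, j))), K) = Add(K, Mul(j, Add(8, Mul(K, j)))))
Mul(Add(-434, Pow(Add(239, 405), -1)), Function('l')(4, -3)) = Mul(Add(-434, Pow(Add(239, 405), -1)), Add(4, Mul(-3, Add(8, Mul(4, -3))))) = Mul(Add(-434, Pow(644, -1)), Add(4, Mul(-3, Add(8, -12)))) = Mul(Add(-434, Rational(1, 644)), Add(4, Mul(-3, -4))) = Mul(Rational(-279495, 644), Add(4, 12)) = Mul(Rational(-279495, 644), 16) = Rational(-1117980, 161)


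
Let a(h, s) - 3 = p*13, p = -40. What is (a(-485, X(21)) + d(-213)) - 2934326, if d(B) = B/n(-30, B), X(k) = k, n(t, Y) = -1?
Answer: -2934630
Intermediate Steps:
a(h, s) = -517 (a(h, s) = 3 - 40*13 = 3 - 520 = -517)
d(B) = -B (d(B) = B/(-1) = B*(-1) = -B)
(a(-485, X(21)) + d(-213)) - 2934326 = (-517 - 1*(-213)) - 2934326 = (-517 + 213) - 2934326 = -304 - 2934326 = -2934630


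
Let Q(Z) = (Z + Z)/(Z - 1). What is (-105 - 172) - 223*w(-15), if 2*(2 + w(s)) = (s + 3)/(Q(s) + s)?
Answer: 2347/35 ≈ 67.057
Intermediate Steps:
Q(Z) = 2*Z/(-1 + Z) (Q(Z) = (2*Z)/(-1 + Z) = 2*Z/(-1 + Z))
w(s) = -2 + (3 + s)/(2*(s + 2*s/(-1 + s))) (w(s) = -2 + ((s + 3)/(2*s/(-1 + s) + s))/2 = -2 + ((3 + s)/(s + 2*s/(-1 + s)))/2 = -2 + (3 + s)/(2*(s + 2*s/(-1 + s))))
(-105 - 172) - 223*w(-15) = (-105 - 172) - 223*(-8*(-15) - 3*(-1 - 15)**2)/(2*(-15)*(1 - 15)) = -277 - 223*(-1)*(120 - 3*(-16)**2)/(2*15*(-14)) = -277 - 223*(-1)*(-1)*(120 - 3*256)/(2*15*14) = -277 - 223*(-1)*(-1)*(120 - 768)/(2*15*14) = -277 - 223*(-1)*(-1)*(-648)/(2*15*14) = -277 - 223*(-54/35) = -277 + 12042/35 = 2347/35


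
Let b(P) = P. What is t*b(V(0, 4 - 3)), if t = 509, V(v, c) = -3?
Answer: -1527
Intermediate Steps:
t*b(V(0, 4 - 3)) = 509*(-3) = -1527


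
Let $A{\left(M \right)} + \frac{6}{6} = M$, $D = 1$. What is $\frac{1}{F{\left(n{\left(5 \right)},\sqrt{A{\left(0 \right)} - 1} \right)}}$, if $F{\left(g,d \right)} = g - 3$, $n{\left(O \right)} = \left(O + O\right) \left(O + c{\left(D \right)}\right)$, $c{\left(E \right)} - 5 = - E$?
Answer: $\frac{1}{87} \approx 0.011494$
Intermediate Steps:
$A{\left(M \right)} = -1 + M$
$c{\left(E \right)} = 5 - E$
$n{\left(O \right)} = 2 O \left(4 + O\right)$ ($n{\left(O \right)} = \left(O + O\right) \left(O + \left(5 - 1\right)\right) = 2 O \left(O + \left(5 - 1\right)\right) = 2 O \left(O + 4\right) = 2 O \left(4 + O\right)$)
$F{\left(g,d \right)} = -3 + g$
$\frac{1}{F{\left(n{\left(5 \right)},\sqrt{A{\left(0 \right)} - 1} \right)}} = \frac{1}{-3 + 2 \cdot 5 \left(4 + 5\right)} = \frac{1}{-3 + 2 \cdot 5 \cdot 9} = \frac{1}{-3 + 90} = \frac{1}{87}$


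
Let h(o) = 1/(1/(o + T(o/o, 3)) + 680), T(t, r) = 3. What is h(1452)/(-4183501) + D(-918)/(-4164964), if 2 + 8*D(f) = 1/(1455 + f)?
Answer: 4415284901047253/74060688772865694262944 ≈ 5.9617e-8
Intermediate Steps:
h(o) = 1/(680 + 1/(3 + o)) (h(o) = 1/(1/(o + 3) + 680) = 1/(1/(3 + o) + 680) = 1/(680 + 1/(3 + o)))
D(f) = -¼ + 1/(8*(1455 + f))
h(1452)/(-4183501) + D(-918)/(-4164964) = ((3 + 1452)/(2041 + 680*1452))/(-4183501) + ((-2909 - 2*(-918))/(8*(1455 - 918)))/(-4164964) = (1455/(2041 + 987360))*(-1/4183501) + ((⅛)*(-2909 + 1836)/537)*(-1/4164964) = (1455/989401)*(-1/4183501) + ((⅛)*(1/537)*(-1073))*(-1/4164964) = ((1/989401)*1455)*(-1/4183501) - 1073/4296*(-1/4164964) = (1455/989401)*(-1/4183501) + 1073/17892685344 = -1455/4139160072901 + 1073/17892685344 = 4415284901047253/74060688772865694262944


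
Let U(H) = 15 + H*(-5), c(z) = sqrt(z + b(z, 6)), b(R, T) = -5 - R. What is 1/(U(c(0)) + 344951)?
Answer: 344966/119001541281 + 5*I*sqrt(5)/119001541281 ≈ 2.8988e-6 + 9.3951e-11*I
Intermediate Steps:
c(z) = I*sqrt(5) (c(z) = sqrt(z + (-5 - z)) = sqrt(-5) = I*sqrt(5))
U(H) = 15 - 5*H
1/(U(c(0)) + 344951) = 1/((15 - 5*I*sqrt(5)) + 344951) = 1/(344966 - 5*I*sqrt(5))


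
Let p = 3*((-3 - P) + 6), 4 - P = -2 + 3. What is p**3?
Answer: 0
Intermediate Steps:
P = 3 (P = 4 - (-2 + 3) = 4 - 1*1 = 4 - 1 = 3)
p = 0 (p = 3*((-3 - 1*3) + 6) = 3*((-3 - 3) + 6) = 3*(-6 + 6) = 3*0 = 0)
p**3 = 0**3 = 0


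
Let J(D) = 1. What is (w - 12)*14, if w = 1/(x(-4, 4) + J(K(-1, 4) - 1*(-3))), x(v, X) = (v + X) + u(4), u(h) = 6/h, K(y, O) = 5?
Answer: -812/5 ≈ -162.40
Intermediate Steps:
x(v, X) = 3/2 + X + v (x(v, X) = (v + X) + 6/4 = (X + v) + 6*(¼) = (X + v) + 3/2 = 3/2 + X + v)
w = ⅖ (w = 1/((3/2 + 4 - 4) + 1) = 1/(3/2 + 1) = 1/(5/2) = ⅖ ≈ 0.40000)
(w - 12)*14 = (⅖ - 12)*14 = -58/5*14 = -812/5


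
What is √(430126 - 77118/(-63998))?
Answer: √440422730215567/31999 ≈ 655.84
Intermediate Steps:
√(430126 - 77118/(-63998)) = √(430126 - 77118*(-1/63998)) = √(430126 + 38559/31999) = √(13763640433/31999) = √440422730215567/31999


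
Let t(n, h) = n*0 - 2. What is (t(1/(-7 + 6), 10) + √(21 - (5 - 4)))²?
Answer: 24 - 8*√5 ≈ 6.1115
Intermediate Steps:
t(n, h) = -2 (t(n, h) = 0 - 2 = -2)
(t(1/(-7 + 6), 10) + √(21 - (5 - 4)))² = (-2 + √(21 - (5 - 4)))² = (-2 + √(21 - 1*1))² = (-2 + √(21 - 1))² = (-2 + √20)² = (-2 + 2*√5)²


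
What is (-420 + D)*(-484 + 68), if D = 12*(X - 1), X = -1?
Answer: 184704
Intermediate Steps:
D = -24 (D = 12*(-1 - 1) = 12*(-2) = -24)
(-420 + D)*(-484 + 68) = (-420 - 24)*(-484 + 68) = -444*(-416) = 184704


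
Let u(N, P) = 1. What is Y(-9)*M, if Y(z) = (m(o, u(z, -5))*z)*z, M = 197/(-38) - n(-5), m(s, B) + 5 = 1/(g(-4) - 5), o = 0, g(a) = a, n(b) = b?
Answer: 1449/19 ≈ 76.263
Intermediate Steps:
m(s, B) = -46/9 (m(s, B) = -5 + 1/(-4 - 5) = -5 + 1/(-9) = -5 - ⅑ = -46/9)
M = -7/38 (M = 197/(-38) - 1*(-5) = 197*(-1/38) + 5 = -197/38 + 5 = -7/38 ≈ -0.18421)
Y(z) = -46*z²/9 (Y(z) = (-46*z/9)*z = -46*z²/9)
Y(-9)*M = -46/9*(-9)²*(-7/38) = -46/9*81*(-7/38) = -414*(-7/38) = 1449/19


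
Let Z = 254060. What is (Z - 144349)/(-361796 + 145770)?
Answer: -109711/216026 ≈ -0.50786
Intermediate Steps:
(Z - 144349)/(-361796 + 145770) = (254060 - 144349)/(-361796 + 145770) = 109711/(-216026) = 109711*(-1/216026) = -109711/216026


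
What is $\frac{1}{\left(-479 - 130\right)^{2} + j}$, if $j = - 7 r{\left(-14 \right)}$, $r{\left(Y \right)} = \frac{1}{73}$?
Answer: $\frac{73}{27074306} \approx 2.6963 \cdot 10^{-6}$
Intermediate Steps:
$r{\left(Y \right)} = \frac{1}{73}$
$j = - \frac{7}{73}$ ($j = \left(-7\right) \frac{1}{73} = - \frac{7}{73} \approx -0.09589$)
$\frac{1}{\left(-479 - 130\right)^{2} + j} = \frac{1}{\left(-479 - 130\right)^{2} - \frac{7}{73}} = \frac{1}{\left(-609\right)^{2} - \frac{7}{73}} = \frac{1}{370881 - \frac{7}{73}} = \frac{1}{\frac{27074306}{73}} = \frac{73}{27074306}$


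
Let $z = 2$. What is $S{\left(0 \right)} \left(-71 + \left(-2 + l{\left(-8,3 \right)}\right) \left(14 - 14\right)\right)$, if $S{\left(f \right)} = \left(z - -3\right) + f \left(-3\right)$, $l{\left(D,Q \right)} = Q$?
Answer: $-355$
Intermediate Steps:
$S{\left(f \right)} = 5 - 3 f$ ($S{\left(f \right)} = \left(2 - -3\right) + f \left(-3\right) = \left(2 + 3\right) - 3 f = 5 - 3 f$)
$S{\left(0 \right)} \left(-71 + \left(-2 + l{\left(-8,3 \right)}\right) \left(14 - 14\right)\right) = \left(5 - 0\right) \left(-71 + \left(-2 + 3\right) \left(14 - 14\right)\right) = \left(5 + 0\right) \left(-71 + 1 \cdot 0\right) = 5 \left(-71 + 0\right) = 5 \left(-71\right) = -355$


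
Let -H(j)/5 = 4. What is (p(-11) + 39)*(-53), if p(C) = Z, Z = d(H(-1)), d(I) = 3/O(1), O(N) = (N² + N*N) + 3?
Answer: -10494/5 ≈ -2098.8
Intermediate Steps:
O(N) = 3 + 2*N² (O(N) = (N² + N²) + 3 = 2*N² + 3 = 3 + 2*N²)
H(j) = -20 (H(j) = -5*4 = -20)
d(I) = ⅗ (d(I) = 3/(3 + 2*1²) = 3/(3 + 2*1) = 3/(3 + 2) = 3/5 = 3*(⅕) = ⅗)
Z = ⅗ ≈ 0.60000
p(C) = ⅗
(p(-11) + 39)*(-53) = (⅗ + 39)*(-53) = (198/5)*(-53) = -10494/5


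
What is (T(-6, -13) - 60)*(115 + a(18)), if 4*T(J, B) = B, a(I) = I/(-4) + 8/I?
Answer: -505241/72 ≈ -7017.2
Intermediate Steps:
a(I) = 8/I - I/4 (a(I) = I*(-1/4) + 8/I = -I/4 + 8/I = 8/I - I/4)
T(J, B) = B/4
(T(-6, -13) - 60)*(115 + a(18)) = ((1/4)*(-13) - 60)*(115 + (8/18 - 1/4*18)) = (-13/4 - 60)*(115 + (8*(1/18) - 9/2)) = -253*(115 + (4/9 - 9/2))/4 = -253*(115 - 73/18)/4 = -253/4*1997/18 = -505241/72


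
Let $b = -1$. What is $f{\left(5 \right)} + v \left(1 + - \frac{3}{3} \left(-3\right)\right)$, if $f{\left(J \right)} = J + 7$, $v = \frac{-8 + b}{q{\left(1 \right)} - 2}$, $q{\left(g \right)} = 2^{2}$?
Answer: $-6$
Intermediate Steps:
$q{\left(g \right)} = 4$
$v = - \frac{9}{2}$ ($v = \frac{-8 - 1}{4 - 2} = - \frac{9}{2} \approx -4.5$)
$f{\left(J \right)} = 7 + J$
$f{\left(5 \right)} + v \left(1 + - \frac{3}{3} \left(-3\right)\right) = \left(7 + 5\right) - \frac{9 \left(1 + - \frac{3}{3} \left(-3\right)\right)}{2} = 12 - \frac{9 \left(1 + \left(-3\right) \frac{1}{3} \left(-3\right)\right)}{2} = 12 - \frac{9 \left(1 - -3\right)}{2} = 12 - \frac{9 \left(1 + 3\right)}{2} = 12 - 18 = -6$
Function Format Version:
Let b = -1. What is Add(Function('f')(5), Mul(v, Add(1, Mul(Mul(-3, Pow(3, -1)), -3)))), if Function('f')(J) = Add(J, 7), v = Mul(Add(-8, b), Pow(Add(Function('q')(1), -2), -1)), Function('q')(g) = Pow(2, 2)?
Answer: -6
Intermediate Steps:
Function('q')(g) = 4
v = Rational(-9, 2) (v = Mul(Add(-8, -1), Pow(Add(4, -2), -1)) = Mul(-9, Pow(2, -1)) = Mul(-9, Rational(1, 2)) = Rational(-9, 2) ≈ -4.5000)
Function('f')(J) = Add(7, J)
Add(Function('f')(5), Mul(v, Add(1, Mul(Mul(-3, Pow(3, -1)), -3)))) = Add(Add(7, 5), Mul(Rational(-9, 2), Add(1, Mul(Mul(-3, Pow(3, -1)), -3)))) = Add(12, Mul(Rational(-9, 2), Add(1, Mul(Mul(-3, Rational(1, 3)), -3)))) = Add(12, Mul(Rational(-9, 2), Add(1, Mul(-1, -3)))) = Add(12, Mul(Rational(-9, 2), Add(1, 3))) = Add(12, Mul(Rational(-9, 2), 4)) = Add(12, -18) = -6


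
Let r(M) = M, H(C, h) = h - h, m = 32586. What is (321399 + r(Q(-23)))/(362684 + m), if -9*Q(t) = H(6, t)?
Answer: 321399/395270 ≈ 0.81311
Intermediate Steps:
H(C, h) = 0
Q(t) = 0 (Q(t) = -1/9*0 = 0)
(321399 + r(Q(-23)))/(362684 + m) = (321399 + 0)/(362684 + 32586) = 321399/395270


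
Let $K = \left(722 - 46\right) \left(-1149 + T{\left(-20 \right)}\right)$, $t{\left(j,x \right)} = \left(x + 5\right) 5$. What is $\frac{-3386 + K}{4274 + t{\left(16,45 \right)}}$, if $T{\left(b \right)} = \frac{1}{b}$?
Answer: $- \frac{3900719}{22620} \approx -172.45$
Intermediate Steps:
$t{\left(j,x \right)} = 25 + 5 x$ ($t{\left(j,x \right)} = \left(5 + x\right) 5 = 25 + 5 x$)
$K = - \frac{3883789}{5}$ ($K = \left(722 - 46\right) \left(-1149 + \frac{1}{-20}\right) = 676 \left(-1149 - \frac{1}{20}\right) = 676 \left(- \frac{22981}{20}\right) = - \frac{3883789}{5} \approx -7.7676 \cdot 10^{5}$)
$\frac{-3386 + K}{4274 + t{\left(16,45 \right)}} = \frac{-3386 - \frac{3883789}{5}}{4274 + \left(25 + 5 \cdot 45\right)} = - \frac{3900719}{5 \left(4274 + \left(25 + 225\right)\right)} = - \frac{3900719}{5 \left(4274 + 250\right)} = - \frac{3900719}{5 \cdot 4524} = \left(- \frac{3900719}{5}\right) \frac{1}{4524} = - \frac{3900719}{22620}$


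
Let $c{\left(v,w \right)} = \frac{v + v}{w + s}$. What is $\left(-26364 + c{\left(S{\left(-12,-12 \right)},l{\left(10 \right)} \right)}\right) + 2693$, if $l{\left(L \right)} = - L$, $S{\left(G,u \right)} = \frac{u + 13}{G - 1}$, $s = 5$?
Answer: $- \frac{1538613}{65} \approx -23671.0$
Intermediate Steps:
$S{\left(G,u \right)} = \frac{13 + u}{-1 + G}$
$c{\left(v,w \right)} = \frac{2 v}{5 + w}$ ($c{\left(v,w \right)} = \frac{v + v}{w + 5} = \frac{2 v}{5 + w}$)
$\left(-26364 + c{\left(S{\left(-12,-12 \right)},l{\left(10 \right)} \right)}\right) + 2693 = \left(-26364 + \frac{2 \frac{13 - 12}{-1 - 12}}{5 - 10}\right) + 2693 = \left(-26364 + \frac{2 \frac{1}{-13} \cdot 1}{5 - 10}\right) + 2693 = \left(-26364 + \frac{2 \left(\left(- \frac{1}{13}\right) 1\right)}{-5}\right) + 2693 = \left(-26364 + 2 \left(- \frac{1}{13}\right) \left(- \frac{1}{5}\right)\right) + 2693 = \left(-26364 + \frac{2}{65}\right) + 2693 = - \frac{1713658}{65} + 2693 = - \frac{1538613}{65}$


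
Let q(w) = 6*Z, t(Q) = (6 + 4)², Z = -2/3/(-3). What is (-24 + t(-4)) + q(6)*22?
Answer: 316/3 ≈ 105.33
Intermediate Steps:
Z = 2/9 (Z = -2*⅓*(-⅓) = -⅔*(-⅓) = 2/9 ≈ 0.22222)
t(Q) = 100 (t(Q) = 10² = 100)
q(w) = 4/3 (q(w) = 6*(2/9) = 4/3)
(-24 + t(-4)) + q(6)*22 = (-24 + 100) + (4/3)*22 = 76 + 88/3 = 316/3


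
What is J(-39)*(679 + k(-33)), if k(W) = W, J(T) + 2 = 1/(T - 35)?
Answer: -48127/37 ≈ -1300.7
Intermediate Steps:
J(T) = -2 + 1/(-35 + T) (J(T) = -2 + 1/(T - 35) = -2 + 1/(-35 + T))
J(-39)*(679 + k(-33)) = ((71 - 2*(-39))/(-35 - 39))*(679 - 33) = ((71 + 78)/(-74))*646 = -1/74*149*646 = -149/74*646 = -48127/37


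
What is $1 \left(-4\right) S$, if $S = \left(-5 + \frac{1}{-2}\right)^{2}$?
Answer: $-121$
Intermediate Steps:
$S = \frac{121}{4}$ ($S = \left(-5 - \frac{1}{2}\right)^{2} = \left(- \frac{11}{2}\right)^{2} = \frac{121}{4} \approx 30.25$)
$1 \left(-4\right) S = 1 \left(-4\right) \frac{121}{4} = \left(-4\right) \frac{121}{4} = -121$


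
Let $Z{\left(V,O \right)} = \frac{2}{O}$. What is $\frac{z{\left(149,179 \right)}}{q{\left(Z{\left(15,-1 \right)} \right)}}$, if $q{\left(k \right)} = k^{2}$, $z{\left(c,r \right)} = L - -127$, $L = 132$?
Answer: $\frac{259}{4} \approx 64.75$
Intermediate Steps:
$z{\left(c,r \right)} = 259$ ($z{\left(c,r \right)} = 132 - -127 = 132 + 127 = 259$)
$\frac{z{\left(149,179 \right)}}{q{\left(Z{\left(15,-1 \right)} \right)}} = \frac{259}{\left(\frac{2}{-1}\right)^{2}} = \frac{259}{\left(2 \left(-1\right)\right)^{2}} = \frac{259}{\left(-2\right)^{2}} = \frac{259}{4}$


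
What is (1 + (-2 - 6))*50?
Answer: -350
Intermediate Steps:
(1 + (-2 - 6))*50 = (1 - 8)*50 = -7*50 = -350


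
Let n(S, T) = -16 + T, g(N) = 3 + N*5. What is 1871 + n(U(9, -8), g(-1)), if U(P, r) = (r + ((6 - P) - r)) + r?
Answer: 1853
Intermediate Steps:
g(N) = 3 + 5*N
U(P, r) = 6 + r - P (U(P, r) = (r + (6 - P - r)) + r = (6 - P) + r = 6 + r - P)
1871 + n(U(9, -8), g(-1)) = 1871 + (-16 + (3 + 5*(-1))) = 1871 + (-16 + (3 - 5)) = 1871 + (-16 - 2) = 1871 - 18 = 1853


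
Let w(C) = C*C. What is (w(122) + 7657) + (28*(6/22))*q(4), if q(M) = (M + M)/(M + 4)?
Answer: 248035/11 ≈ 22549.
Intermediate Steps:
w(C) = C²
q(M) = 2*M/(4 + M) (q(M) = (2*M)/(4 + M) = 2*M/(4 + M))
(w(122) + 7657) + (28*(6/22))*q(4) = (122² + 7657) + (28*(6/22))*(2*4/(4 + 4)) = (14884 + 7657) + (28*(6*(1/22)))*(2*4/8) = 22541 + (28*(3/11))*(2*4*(⅛)) = 22541 + (84/11)*1 = 22541 + 84/11 = 248035/11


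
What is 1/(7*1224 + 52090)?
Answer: 1/60658 ≈ 1.6486e-5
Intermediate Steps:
1/(7*1224 + 52090) = 1/(8568 + 52090) = 1/60658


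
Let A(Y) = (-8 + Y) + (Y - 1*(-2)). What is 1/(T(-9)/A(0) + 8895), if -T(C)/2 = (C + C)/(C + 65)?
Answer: 28/249057 ≈ 0.00011242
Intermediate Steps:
A(Y) = -6 + 2*Y (A(Y) = (-8 + Y) + (Y + 2) = (-8 + Y) + (2 + Y) = -6 + 2*Y)
T(C) = -4*C/(65 + C) (T(C) = -2*(C + C)/(C + 65) = -2*2*C/(65 + C) = -4*C/(65 + C))
1/(T(-9)/A(0) + 8895) = 1/((-4*(-9)/(65 - 9))/(-6 + 2*0) + 8895) = 1/((-4*(-9)/56)/(-6 + 0) + 8895) = 1/(-4*(-9)*1/56/(-6) + 8895) = 1/((9/14)*(-1/6) + 8895) = 1/(-3/28 + 8895) = 1/(249057/28) = 28/249057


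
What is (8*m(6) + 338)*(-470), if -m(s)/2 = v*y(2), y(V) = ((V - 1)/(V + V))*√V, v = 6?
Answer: -158860 + 11280*√2 ≈ -1.4291e+5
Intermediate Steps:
y(V) = (-1 + V)/(2*√V) (y(V) = ((-1 + V)/((2*V)))*√V = ((-1 + V)*(1/(2*V)))*√V = ((-1 + V)/(2*V))*√V = (-1 + V)/(2*√V))
m(s) = -3*√2 (m(s) = -12*(-1 + 2)/(2*√2) = -12*(½)*(√2/2)*1 = -12*√2/4 = -3*√2)
(8*m(6) + 338)*(-470) = (8*(-3*√2) + 338)*(-470) = (-24*√2 + 338)*(-470) = (338 - 24*√2)*(-470) = -158860 + 11280*√2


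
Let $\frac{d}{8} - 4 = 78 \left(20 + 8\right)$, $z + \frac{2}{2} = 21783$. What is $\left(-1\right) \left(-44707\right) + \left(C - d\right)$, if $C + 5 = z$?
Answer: $48980$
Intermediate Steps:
$z = 21782$ ($z = -1 + 21783 = 21782$)
$C = 21777$ ($C = -5 + 21782 = 21777$)
$d = 17504$ ($d = 32 + 8 \cdot 78 \left(20 + 8\right) = 32 + 8 \cdot 78 \cdot 28 = 32 + 8 \cdot 2184 = 32 + 17472 = 17504$)
$\left(-1\right) \left(-44707\right) + \left(C - d\right) = \left(-1\right) \left(-44707\right) + \left(21777 - 17504\right) = 44707 + \left(21777 - 17504\right) = 44707 + 4273 = 48980$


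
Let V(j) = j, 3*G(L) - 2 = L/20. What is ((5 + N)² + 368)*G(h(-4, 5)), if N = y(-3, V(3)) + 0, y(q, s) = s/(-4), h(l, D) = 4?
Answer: 22649/80 ≈ 283.11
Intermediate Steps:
G(L) = ⅔ + L/60 (G(L) = ⅔ + (L/20)/3 = ⅔ + L/60)
y(q, s) = -s/4 (y(q, s) = s*(-¼) = -s/4)
N = -¾ (N = -¼*3 + 0 = -¾ + 0 = -¾ ≈ -0.75000)
((5 + N)² + 368)*G(h(-4, 5)) = ((5 - ¾)² + 368)*(⅔ + (1/60)*4) = ((17/4)² + 368)*(⅔ + 1/15) = (289/16 + 368)*(11/15) = (6177/16)*(11/15) = 22649/80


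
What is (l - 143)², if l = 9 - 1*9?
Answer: 20449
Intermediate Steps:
l = 0 (l = 9 - 9 = 0)
(l - 143)² = (0 - 143)² = (-143)² = 20449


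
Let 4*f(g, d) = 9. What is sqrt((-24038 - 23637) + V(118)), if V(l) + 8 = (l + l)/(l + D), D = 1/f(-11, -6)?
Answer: I*sqrt(13545649741)/533 ≈ 218.36*I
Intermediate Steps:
f(g, d) = 9/4 (f(g, d) = (1/4)*9 = 9/4)
D = 4/9 (D = 1/(9/4) = 4/9 ≈ 0.44444)
V(l) = -8 + 2*l/(4/9 + l) (V(l) = -8 + (l + l)/(l + 4/9) = -8 + (2*l)/(4/9 + l) = -8 + 2*l/(4/9 + l))
sqrt((-24038 - 23637) + V(118)) = sqrt((-24038 - 23637) + 2*(-16 - 27*118)/(4 + 9*118)) = sqrt(-47675 + 2*(-16 - 3186)/(4 + 1062)) = sqrt(-47675 + 2*(-3202)/1066) = sqrt(-47675 + 2*(1/1066)*(-3202)) = sqrt(-47675 - 3202/533) = sqrt(-25413977/533) = I*sqrt(13545649741)/533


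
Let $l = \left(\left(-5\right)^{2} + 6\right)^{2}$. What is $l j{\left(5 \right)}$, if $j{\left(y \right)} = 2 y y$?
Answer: $48050$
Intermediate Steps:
$j{\left(y \right)} = 2 y^{2}$
$l = 961$ ($l = \left(25 + 6\right)^{2} = 31^{2} = 961$)
$l j{\left(5 \right)} = 961 \cdot 2 \cdot 5^{2} = 961 \cdot 2 \cdot 25 = 961 \cdot 50 = 48050$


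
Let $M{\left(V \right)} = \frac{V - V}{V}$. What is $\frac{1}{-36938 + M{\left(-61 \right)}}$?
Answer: $- \frac{1}{36938} \approx -2.7072 \cdot 10^{-5}$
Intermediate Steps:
$M{\left(V \right)} = 0$ ($M{\left(V \right)} = \frac{0}{V} = 0$)
$\frac{1}{-36938 + M{\left(-61 \right)}} = \frac{1}{-36938 + 0} = \frac{1}{-36938} = - \frac{1}{36938}$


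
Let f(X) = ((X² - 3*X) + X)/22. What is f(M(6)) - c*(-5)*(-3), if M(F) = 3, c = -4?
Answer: 1323/22 ≈ 60.136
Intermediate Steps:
f(X) = -X/11 + X²/22 (f(X) = (X² - 2*X)*(1/22) = -X/11 + X²/22)
f(M(6)) - c*(-5)*(-3) = (1/22)*3*(-2 + 3) - (-4*(-5))*(-3) = (1/22)*3*1 - 20*(-3) = 3/22 - 1*(-60) = 3/22 + 60 = 1323/22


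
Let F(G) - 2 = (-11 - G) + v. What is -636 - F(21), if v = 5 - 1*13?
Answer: -598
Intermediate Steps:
v = -8 (v = 5 - 13 = -8)
F(G) = -17 - G (F(G) = 2 + ((-11 - G) - 8) = 2 + (-19 - G) = -17 - G)
-636 - F(21) = -636 - (-17 - 1*21) = -636 - (-17 - 21) = -636 - 1*(-38) = -636 + 38 = -598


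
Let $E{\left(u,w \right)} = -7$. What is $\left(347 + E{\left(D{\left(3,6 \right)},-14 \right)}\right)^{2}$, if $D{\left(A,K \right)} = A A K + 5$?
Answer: $115600$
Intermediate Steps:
$D{\left(A,K \right)} = 5 + K A^{2}$ ($D{\left(A,K \right)} = A^{2} K + 5 = K A^{2} + 5 = 5 + K A^{2}$)
$\left(347 + E{\left(D{\left(3,6 \right)},-14 \right)}\right)^{2} = \left(347 - 7\right)^{2} = 340^{2} = 115600$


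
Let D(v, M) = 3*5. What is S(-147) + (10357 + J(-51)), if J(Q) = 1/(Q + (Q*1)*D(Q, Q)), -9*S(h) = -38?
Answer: 25364269/2448 ≈ 10361.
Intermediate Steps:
D(v, M) = 15
S(h) = 38/9 (S(h) = -⅑*(-38) = 38/9)
J(Q) = 1/(16*Q) (J(Q) = 1/(Q + (Q*1)*15) = 1/(Q + Q*15) = 1/(Q + 15*Q) = 1/(16*Q))
S(-147) + (10357 + J(-51)) = 38/9 + (10357 + (1/16)/(-51)) = 38/9 + (10357 + (1/16)*(-1/51)) = 38/9 + (10357 - 1/816) = 38/9 + 8451311/816 = 25364269/2448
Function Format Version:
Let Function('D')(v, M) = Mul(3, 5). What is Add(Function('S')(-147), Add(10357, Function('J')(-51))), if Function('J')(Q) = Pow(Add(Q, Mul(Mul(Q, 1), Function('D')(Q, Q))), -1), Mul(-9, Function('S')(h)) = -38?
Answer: Rational(25364269, 2448) ≈ 10361.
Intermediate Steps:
Function('D')(v, M) = 15
Function('S')(h) = Rational(38, 9) (Function('S')(h) = Mul(Rational(-1, 9), -38) = Rational(38, 9))
Function('J')(Q) = Mul(Rational(1, 16), Pow(Q, -1)) (Function('J')(Q) = Pow(Add(Q, Mul(Mul(Q, 1), 15)), -1) = Pow(Add(Q, Mul(Q, 15)), -1) = Pow(Add(Q, Mul(15, Q)), -1) = Pow(Mul(16, Q), -1) = Mul(Rational(1, 16), Pow(Q, -1)))
Add(Function('S')(-147), Add(10357, Function('J')(-51))) = Add(Rational(38, 9), Add(10357, Mul(Rational(1, 16), Pow(-51, -1)))) = Add(Rational(38, 9), Add(10357, Mul(Rational(1, 16), Rational(-1, 51)))) = Add(Rational(38, 9), Add(10357, Rational(-1, 816))) = Add(Rational(38, 9), Rational(8451311, 816)) = Rational(25364269, 2448)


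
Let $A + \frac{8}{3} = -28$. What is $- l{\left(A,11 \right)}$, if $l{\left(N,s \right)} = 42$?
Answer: $-42$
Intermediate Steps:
$A = - \frac{92}{3}$ ($A = - \frac{8}{3} - 28 = - \frac{92}{3} \approx -30.667$)
$- l{\left(A,11 \right)} = \left(-1\right) 42 = -42$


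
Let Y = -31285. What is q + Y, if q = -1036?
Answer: -32321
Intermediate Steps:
q + Y = -1036 - 31285 = -32321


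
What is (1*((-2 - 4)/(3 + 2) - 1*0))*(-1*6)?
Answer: 36/5 ≈ 7.2000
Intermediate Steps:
(1*((-2 - 4)/(3 + 2) - 1*0))*(-1*6) = (1*(-6/5 + 0))*(-6) = (1*(-6/5))*(-6) = -6/5*(-6) = 36/5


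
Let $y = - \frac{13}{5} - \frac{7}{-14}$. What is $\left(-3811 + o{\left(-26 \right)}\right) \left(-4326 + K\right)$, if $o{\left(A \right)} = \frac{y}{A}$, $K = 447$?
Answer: $\frac{3843464481}{260} \approx 1.4783 \cdot 10^{7}$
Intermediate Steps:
$y = - \frac{21}{10}$ ($y = \left(-13\right) \frac{1}{5} - - \frac{1}{2} = - \frac{13}{5} + \frac{1}{2} = - \frac{21}{10} \approx -2.1$)
$o{\left(A \right)} = - \frac{21}{10 A}$
$\left(-3811 + o{\left(-26 \right)}\right) \left(-4326 + K\right) = \left(-3811 - \frac{21}{10 \left(-26\right)}\right) \left(-4326 + 447\right) = \left(-3811 - - \frac{21}{260}\right) \left(-3879\right) = \left(-3811 + \frac{21}{260}\right) \left(-3879\right) = \left(- \frac{990839}{260}\right) \left(-3879\right) = \frac{3843464481}{260}$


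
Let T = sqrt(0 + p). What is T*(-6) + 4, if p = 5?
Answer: 4 - 6*sqrt(5) ≈ -9.4164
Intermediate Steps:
T = sqrt(5) (T = sqrt(0 + 5) = sqrt(5) ≈ 2.2361)
T*(-6) + 4 = sqrt(5)*(-6) + 4 = -6*sqrt(5) + 4 = 4 - 6*sqrt(5)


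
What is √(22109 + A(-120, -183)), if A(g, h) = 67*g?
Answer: √14069 ≈ 118.61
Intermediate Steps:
√(22109 + A(-120, -183)) = √(22109 + 67*(-120)) = √(22109 - 8040) = √14069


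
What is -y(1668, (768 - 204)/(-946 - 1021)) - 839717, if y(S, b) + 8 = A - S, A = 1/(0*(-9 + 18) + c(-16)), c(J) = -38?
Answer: -31845557/38 ≈ -8.3804e+5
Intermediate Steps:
A = -1/38 (A = 1/(0*(-9 + 18) - 38) = 1/(0*9 - 38) = 1/(0 - 38) = 1/(-38) = -1/38 ≈ -0.026316)
y(S, b) = -305/38 - S (y(S, b) = -8 + (-1/38 - S) = -305/38 - S)
-y(1668, (768 - 204)/(-946 - 1021)) - 839717 = -(-305/38 - 1*1668) - 839717 = -(-305/38 - 1668) - 839717 = -1*(-63689/38) - 839717 = 63689/38 - 839717 = -31845557/38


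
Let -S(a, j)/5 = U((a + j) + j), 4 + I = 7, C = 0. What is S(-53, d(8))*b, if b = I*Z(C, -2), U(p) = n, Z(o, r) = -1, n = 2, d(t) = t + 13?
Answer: 30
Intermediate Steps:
I = 3 (I = -4 + 7 = 3)
d(t) = 13 + t
U(p) = 2
S(a, j) = -10 (S(a, j) = -5*2 = -10)
b = -3 (b = 3*(-1) = -3)
S(-53, d(8))*b = -10*(-3) = 30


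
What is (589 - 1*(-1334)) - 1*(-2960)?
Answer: 4883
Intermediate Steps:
(589 - 1*(-1334)) - 1*(-2960) = (589 + 1334) + 2960 = 1923 + 2960 = 4883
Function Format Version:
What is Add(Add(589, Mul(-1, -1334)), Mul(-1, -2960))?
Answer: 4883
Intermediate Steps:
Add(Add(589, Mul(-1, -1334)), Mul(-1, -2960)) = Add(Add(589, 1334), 2960) = Add(1923, 2960) = 4883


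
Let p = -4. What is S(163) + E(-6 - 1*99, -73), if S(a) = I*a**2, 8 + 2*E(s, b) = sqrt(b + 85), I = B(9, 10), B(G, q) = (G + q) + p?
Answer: 398531 + sqrt(3) ≈ 3.9853e+5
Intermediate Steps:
B(G, q) = -4 + G + q (B(G, q) = (G + q) - 4 = -4 + G + q)
I = 15 (I = -4 + 9 + 10 = 15)
E(s, b) = -4 + sqrt(85 + b)/2 (E(s, b) = -4 + sqrt(b + 85)/2 = -4 + sqrt(85 + b)/2)
S(a) = 15*a**2
S(163) + E(-6 - 1*99, -73) = 15*163**2 + (-4 + sqrt(85 - 73)/2) = 15*26569 + (-4 + sqrt(12)/2) = 398535 + (-4 + (2*sqrt(3))/2) = 398535 + (-4 + sqrt(3)) = 398531 + sqrt(3)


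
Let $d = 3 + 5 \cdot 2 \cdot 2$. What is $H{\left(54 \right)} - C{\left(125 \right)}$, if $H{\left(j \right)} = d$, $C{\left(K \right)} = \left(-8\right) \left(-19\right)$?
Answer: $-129$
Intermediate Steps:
$C{\left(K \right)} = 152$
$d = 23$ ($d = 3 + 10 \cdot 2 = 3 + 20 = 23$)
$H{\left(j \right)} = 23$
$H{\left(54 \right)} - C{\left(125 \right)} = 23 - 152 = -129$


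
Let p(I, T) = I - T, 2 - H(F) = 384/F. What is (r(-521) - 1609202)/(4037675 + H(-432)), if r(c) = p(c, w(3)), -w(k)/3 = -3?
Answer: -14487588/36339101 ≈ -0.39868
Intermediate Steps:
w(k) = 9 (w(k) = -3*(-3) = 9)
H(F) = 2 - 384/F
r(c) = -9 + c (r(c) = c - 1*9 = c - 9 = -9 + c)
(r(-521) - 1609202)/(4037675 + H(-432)) = ((-9 - 521) - 1609202)/(4037675 + (2 - 384/(-432))) = (-530 - 1609202)/(4037675 + (2 - 384*(-1/432))) = -1609732/(4037675 + (2 + 8/9)) = -1609732/(4037675 + 26/9) = -1609732/36339101/9 = -1609732*9/36339101 = -14487588/36339101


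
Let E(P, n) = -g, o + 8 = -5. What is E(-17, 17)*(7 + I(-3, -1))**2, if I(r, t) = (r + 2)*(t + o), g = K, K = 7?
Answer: -3087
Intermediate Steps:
o = -13 (o = -8 - 5 = -13)
g = 7
I(r, t) = (-13 + t)*(2 + r) (I(r, t) = (r + 2)*(t - 13) = (2 + r)*(-13 + t) = (-13 + t)*(2 + r))
E(P, n) = -7 (E(P, n) = -1*7 = -7)
E(-17, 17)*(7 + I(-3, -1))**2 = -7*(7 + (-26 - 13*(-3) + 2*(-1) - 3*(-1)))**2 = -7*(7 + (-26 + 39 - 2 + 3))**2 = -7*(7 + 14)**2 = -7*21**2 = -7*441 = -3087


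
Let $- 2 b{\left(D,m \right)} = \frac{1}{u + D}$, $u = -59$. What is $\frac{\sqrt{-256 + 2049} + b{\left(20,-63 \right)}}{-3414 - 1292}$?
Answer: $- \frac{1}{367068} - \frac{\sqrt{1793}}{4706} \approx -0.0090006$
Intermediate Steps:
$b{\left(D,m \right)} = - \frac{1}{2 \left(-59 + D\right)}$
$\frac{\sqrt{-256 + 2049} + b{\left(20,-63 \right)}}{-3414 - 1292} = \frac{\sqrt{-256 + 2049} - \frac{1}{-118 + 2 \cdot 20}}{-3414 - 1292} = \frac{\sqrt{1793} - \frac{1}{-118 + 40}}{-4706} = \left(\sqrt{1793} - \frac{1}{-78}\right) \left(- \frac{1}{4706}\right) = \left(\sqrt{1793} - - \frac{1}{78}\right) \left(- \frac{1}{4706}\right) = \left(\sqrt{1793} + \frac{1}{78}\right) \left(- \frac{1}{4706}\right) = \left(\frac{1}{78} + \sqrt{1793}\right) \left(- \frac{1}{4706}\right) = - \frac{1}{367068} - \frac{\sqrt{1793}}{4706}$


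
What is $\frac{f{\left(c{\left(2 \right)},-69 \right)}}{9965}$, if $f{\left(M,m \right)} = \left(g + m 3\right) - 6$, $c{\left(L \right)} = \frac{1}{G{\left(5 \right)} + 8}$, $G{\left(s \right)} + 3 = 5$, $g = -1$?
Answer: $- \frac{214}{9965} \approx -0.021475$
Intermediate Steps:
$G{\left(s \right)} = 2$ ($G{\left(s \right)} = -3 + 5 = 2$)
$c{\left(L \right)} = \frac{1}{10}$ ($c{\left(L \right)} = \frac{1}{2 + 8} = \frac{1}{10}$)
$f{\left(M,m \right)} = -7 + 3 m$ ($f{\left(M,m \right)} = \left(-1 + m 3\right) - 6 = \left(-1 + 3 m\right) - 6 = -7 + 3 m$)
$\frac{f{\left(c{\left(2 \right)},-69 \right)}}{9965} = \frac{-7 + 3 \left(-69\right)}{9965} = \left(-7 - 207\right) \frac{1}{9965} = \left(-214\right) \frac{1}{9965} = - \frac{214}{9965}$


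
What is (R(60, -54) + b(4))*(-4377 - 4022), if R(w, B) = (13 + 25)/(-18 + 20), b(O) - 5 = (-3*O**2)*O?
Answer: 1411032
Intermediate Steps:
b(O) = 5 - 3*O**3 (b(O) = 5 + (-3*O**2)*O = 5 - 3*O**3)
R(w, B) = 19 (R(w, B) = 38/2 = 38*(1/2) = 19)
(R(60, -54) + b(4))*(-4377 - 4022) = (19 + (5 - 3*4**3))*(-4377 - 4022) = (19 + (5 - 3*64))*(-8399) = (19 + (5 - 192))*(-8399) = (19 - 187)*(-8399) = -168*(-8399) = 1411032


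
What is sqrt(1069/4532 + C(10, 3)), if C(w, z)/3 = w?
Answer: sqrt(155253857)/2266 ≈ 5.4987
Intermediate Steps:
C(w, z) = 3*w
sqrt(1069/4532 + C(10, 3)) = sqrt(1069/4532 + 3*10) = sqrt(1069*(1/4532) + 30) = sqrt(1069/4532 + 30) = sqrt(137029/4532) = sqrt(155253857)/2266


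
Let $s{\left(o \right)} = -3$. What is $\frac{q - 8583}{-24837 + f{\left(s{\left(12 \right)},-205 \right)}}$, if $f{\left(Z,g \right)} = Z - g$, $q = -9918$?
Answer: $\frac{18501}{24635} \approx 0.751$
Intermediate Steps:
$\frac{q - 8583}{-24837 + f{\left(s{\left(12 \right)},-205 \right)}} = \frac{-9918 - 8583}{-24837 - -202} = - \frac{18501}{-24837 + \left(-3 + 205\right)} = - \frac{18501}{-24837 + 202} = - \frac{18501}{-24635} = \left(-18501\right) \left(- \frac{1}{24635}\right) = \frac{18501}{24635}$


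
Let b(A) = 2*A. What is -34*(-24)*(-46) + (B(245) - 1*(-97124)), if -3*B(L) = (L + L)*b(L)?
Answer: -61336/3 ≈ -20445.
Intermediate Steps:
B(L) = -4*L**2/3 (B(L) = -(L + L)*2*L/3 = -2*L*2*L/3 = -4*L**2/3)
-34*(-24)*(-46) + (B(245) - 1*(-97124)) = -34*(-24)*(-46) + (-4/3*245**2 - 1*(-97124)) = 816*(-46) + (-4/3*60025 + 97124) = -37536 + (-240100/3 + 97124) = -37536 + 51272/3 = -61336/3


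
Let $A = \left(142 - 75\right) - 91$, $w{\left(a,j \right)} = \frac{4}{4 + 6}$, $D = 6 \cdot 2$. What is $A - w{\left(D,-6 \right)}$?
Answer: $- \frac{122}{5} \approx -24.4$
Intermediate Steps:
$D = 12$
$w{\left(a,j \right)} = \frac{2}{5}$ ($w{\left(a,j \right)} = \frac{4}{10} = 4 \cdot \frac{1}{10} = \frac{2}{5}$)
$A = -24$ ($A = 67 - 91 = -24$)
$A - w{\left(D,-6 \right)} = -24 - \frac{2}{5} = - \frac{122}{5}$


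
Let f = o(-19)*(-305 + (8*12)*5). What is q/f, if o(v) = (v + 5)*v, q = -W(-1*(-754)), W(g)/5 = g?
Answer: -377/4655 ≈ -0.080988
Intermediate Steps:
W(g) = 5*g
q = -3770 (q = -5*(-1*(-754)) = -5*754 = -1*3770 = -3770)
o(v) = v*(5 + v) (o(v) = (5 + v)*v = v*(5 + v))
f = 46550 (f = (-19*(5 - 19))*(-305 + (8*12)*5) = (-19*(-14))*(-305 + 96*5) = 266*(-305 + 480) = 266*175 = 46550)
q/f = -3770/46550 = -3770*1/46550 = -377/4655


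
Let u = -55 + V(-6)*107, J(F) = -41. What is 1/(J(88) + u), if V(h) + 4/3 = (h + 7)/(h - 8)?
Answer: -42/10345 ≈ -0.0040599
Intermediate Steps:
V(h) = -4/3 + (7 + h)/(-8 + h) (V(h) = -4/3 + (h + 7)/(h - 8) = -4/3 + (7 + h)/(-8 + h))
u = -8623/42 (u = -55 + ((53 - 1*(-6))/(3*(-8 - 6)))*107 = -55 + ((⅓)*(53 + 6)/(-14))*107 = -55 + ((⅓)*(-1/14)*59)*107 = -55 - 59/42*107 = -55 - 6313/42 = -8623/42 ≈ -205.31)
1/(J(88) + u) = 1/(-41 - 8623/42) = 1/(-10345/42) = -42/10345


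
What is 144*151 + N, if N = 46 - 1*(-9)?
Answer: 21799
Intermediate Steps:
N = 55 (N = 46 + 9 = 55)
144*151 + N = 144*151 + 55 = 21744 + 55 = 21799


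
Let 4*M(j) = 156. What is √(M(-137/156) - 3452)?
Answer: I*√3413 ≈ 58.421*I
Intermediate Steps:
M(j) = 39 (M(j) = (¼)*156 = 39)
√(M(-137/156) - 3452) = √(39 - 3452) = √(-3413) = I*√3413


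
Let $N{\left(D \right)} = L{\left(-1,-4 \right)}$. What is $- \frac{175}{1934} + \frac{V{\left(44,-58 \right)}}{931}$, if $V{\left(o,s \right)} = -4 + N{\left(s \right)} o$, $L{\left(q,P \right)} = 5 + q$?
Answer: $\frac{169723}{1800554} \approx 0.094262$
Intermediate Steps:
$N{\left(D \right)} = 4$ ($N{\left(D \right)} = 5 - 1 = 4$)
$V{\left(o,s \right)} = -4 + 4 o$
$- \frac{175}{1934} + \frac{V{\left(44,-58 \right)}}{931} = - \frac{175}{1934} + \frac{-4 + 4 \cdot 44}{931} = \left(-175\right) \frac{1}{1934} + \left(-4 + 176\right) \frac{1}{931} = - \frac{175}{1934} + 172 \cdot \frac{1}{931} = - \frac{175}{1934} + \frac{172}{931} = \frac{169723}{1800554}$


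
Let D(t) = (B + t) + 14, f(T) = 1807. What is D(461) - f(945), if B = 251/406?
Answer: -540541/406 ≈ -1331.4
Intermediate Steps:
B = 251/406 (B = 251*(1/406) = 251/406 ≈ 0.61823)
D(t) = 5935/406 + t (D(t) = (251/406 + t) + 14 = 5935/406 + t)
D(461) - f(945) = (5935/406 + 461) - 1*1807 = 193101/406 - 1807 = -540541/406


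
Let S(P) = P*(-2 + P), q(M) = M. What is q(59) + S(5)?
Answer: 74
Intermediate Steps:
q(59) + S(5) = 59 + 5*(-2 + 5) = 59 + 5*3 = 59 + 15 = 74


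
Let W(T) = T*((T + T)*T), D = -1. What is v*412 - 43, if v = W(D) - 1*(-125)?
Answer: 50633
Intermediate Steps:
W(T) = 2*T**3 (W(T) = T*((2*T)*T) = T*(2*T**2) = 2*T**3)
v = 123 (v = 2*(-1)**3 - 1*(-125) = 2*(-1) + 125 = -2 + 125 = 123)
v*412 - 43 = 123*412 - 43 = 50676 - 43 = 50633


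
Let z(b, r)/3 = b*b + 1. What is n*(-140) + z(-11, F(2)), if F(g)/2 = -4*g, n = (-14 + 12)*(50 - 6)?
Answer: 12686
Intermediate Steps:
n = -88 (n = -2*44 = -88)
F(g) = -8*g (F(g) = 2*(-4*g) = -8*g)
z(b, r) = 3 + 3*b**2 (z(b, r) = 3*(b*b + 1) = 3*(b**2 + 1) = 3*(1 + b**2) = 3 + 3*b**2)
n*(-140) + z(-11, F(2)) = -88*(-140) + (3 + 3*(-11)**2) = 12320 + (3 + 3*121) = 12320 + (3 + 363) = 12320 + 366 = 12686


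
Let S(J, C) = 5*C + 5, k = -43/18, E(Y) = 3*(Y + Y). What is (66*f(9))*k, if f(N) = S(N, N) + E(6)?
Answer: -40678/3 ≈ -13559.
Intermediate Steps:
E(Y) = 6*Y (E(Y) = 3*(2*Y) = 6*Y)
k = -43/18 (k = -43*1/18 = -43/18 ≈ -2.3889)
S(J, C) = 5 + 5*C
f(N) = 41 + 5*N (f(N) = (5 + 5*N) + 6*6 = (5 + 5*N) + 36 = 41 + 5*N)
(66*f(9))*k = (66*(41 + 5*9))*(-43/18) = (66*(41 + 45))*(-43/18) = (66*86)*(-43/18) = 5676*(-43/18) = -40678/3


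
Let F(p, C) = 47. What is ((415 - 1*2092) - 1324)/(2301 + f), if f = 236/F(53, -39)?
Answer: -141047/108383 ≈ -1.3014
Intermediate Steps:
f = 236/47 ≈ 5.0213
((415 - 1*2092) - 1324)/(2301 + f) = ((415 - 1*2092) - 1324)/(2301 + 236/47) = ((415 - 2092) - 1324)/(108383/47) = (-1677 - 1324)*(47/108383) = -3001*47/108383 = -141047/108383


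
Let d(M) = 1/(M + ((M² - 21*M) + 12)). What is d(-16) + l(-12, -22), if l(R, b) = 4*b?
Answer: -51743/588 ≈ -87.998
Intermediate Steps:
d(M) = 1/(12 + M² - 20*M) (d(M) = 1/(M + (12 + M² - 21*M)) = 1/(12 + M² - 20*M))
d(-16) + l(-12, -22) = 1/(12 + (-16)² - 20*(-16)) + 4*(-22) = 1/(12 + 256 + 320) - 88 = 1/588 - 88 = -51743/588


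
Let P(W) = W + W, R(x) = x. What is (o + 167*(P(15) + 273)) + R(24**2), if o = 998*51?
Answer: 102075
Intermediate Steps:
P(W) = 2*W
o = 50898
(o + 167*(P(15) + 273)) + R(24**2) = (50898 + 167*(2*15 + 273)) + 24**2 = (50898 + 167*(30 + 273)) + 576 = (50898 + 167*303) + 576 = (50898 + 50601) + 576 = 101499 + 576 = 102075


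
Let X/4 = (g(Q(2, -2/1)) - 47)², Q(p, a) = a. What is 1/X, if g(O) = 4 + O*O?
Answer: 1/6084 ≈ 0.00016437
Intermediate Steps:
g(O) = 4 + O²
X = 6084 (X = 4*((4 + (-2/1)²) - 47)² = 4*((4 + (-2*1)²) - 47)² = 4*((4 + (-2)²) - 47)² = 4*((4 + 4) - 47)² = 4*(8 - 47)² = 4*(-39)² = 4*1521 = 6084)
1/X = 1/6084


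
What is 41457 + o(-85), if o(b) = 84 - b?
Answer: 41626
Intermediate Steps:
41457 + o(-85) = 41457 + (84 - 1*(-85)) = 41457 + (84 + 85) = 41457 + 169 = 41626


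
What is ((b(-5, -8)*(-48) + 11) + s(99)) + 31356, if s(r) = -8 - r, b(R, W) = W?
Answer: 31644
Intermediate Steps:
((b(-5, -8)*(-48) + 11) + s(99)) + 31356 = ((-8*(-48) + 11) + (-8 - 1*99)) + 31356 = ((384 + 11) + (-8 - 99)) + 31356 = (395 - 107) + 31356 = 288 + 31356 = 31644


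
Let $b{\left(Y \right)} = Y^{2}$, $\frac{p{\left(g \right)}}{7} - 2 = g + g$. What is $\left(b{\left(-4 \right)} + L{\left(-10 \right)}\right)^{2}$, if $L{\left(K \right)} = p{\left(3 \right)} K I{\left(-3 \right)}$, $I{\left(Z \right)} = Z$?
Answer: $2876416$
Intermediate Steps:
$p{\left(g \right)} = 14 + 14 g$ ($p{\left(g \right)} = 14 + 7 \left(g + g\right) = 14 + 7 \cdot 2 g = 14 + 14 g$)
$L{\left(K \right)} = - 168 K$ ($L{\left(K \right)} = \left(14 + 14 \cdot 3\right) K \left(-3\right) = \left(14 + 42\right) K \left(-3\right) = 56 K \left(-3\right) = - 168 K$)
$\left(b{\left(-4 \right)} + L{\left(-10 \right)}\right)^{2} = \left(\left(-4\right)^{2} - -1680\right)^{2} = \left(16 + 1680\right)^{2} = 1696^{2} = 2876416$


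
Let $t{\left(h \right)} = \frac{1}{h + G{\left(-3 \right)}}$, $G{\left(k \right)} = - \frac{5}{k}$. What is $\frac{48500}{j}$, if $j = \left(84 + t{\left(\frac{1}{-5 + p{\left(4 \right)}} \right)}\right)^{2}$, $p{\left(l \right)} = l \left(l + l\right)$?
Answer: $\frac{102626000}{15139881} \approx 6.7785$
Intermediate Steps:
$p{\left(l \right)} = 2 l^{2}$ ($p{\left(l \right)} = l 2 l = 2 l^{2}$)
$t{\left(h \right)} = \frac{1}{\frac{5}{3} + h}$ ($t{\left(h \right)} = \frac{1}{h - \frac{5}{-3}} = \frac{1}{h - - \frac{5}{3}} = \frac{1}{h + \frac{5}{3}} = \frac{1}{\frac{5}{3} + h}$)
$j = \frac{15139881}{2116}$ ($j = \left(84 + \frac{3}{5 + \frac{3}{-5 + 2 \cdot 4^{2}}}\right)^{2} = \left(84 + \frac{3}{5 + \frac{3}{-5 + 2 \cdot 16}}\right)^{2} = \left(84 + \frac{3}{5 + \frac{3}{-5 + 32}}\right)^{2} = \left(84 + \frac{3}{5 + \frac{3}{27}}\right)^{2} = \left(84 + \frac{3}{5 + 3 \cdot \frac{1}{27}}\right)^{2} = \left(84 + \frac{3}{5 + \frac{1}{9}}\right)^{2} = \left(84 + \frac{3}{\frac{46}{9}}\right)^{2} = \left(84 + 3 \cdot \frac{9}{46}\right)^{2} = \left(84 + \frac{27}{46}\right)^{2} = \left(\frac{3891}{46}\right)^{2} = \frac{15139881}{2116} \approx 7155.0$)
$\frac{48500}{j} = \frac{48500}{\frac{15139881}{2116}} = 48500 \cdot \frac{2116}{15139881} = \frac{102626000}{15139881}$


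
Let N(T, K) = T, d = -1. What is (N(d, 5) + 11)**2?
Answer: 100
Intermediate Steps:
(N(d, 5) + 11)**2 = (-1 + 11)**2 = 10**2 = 100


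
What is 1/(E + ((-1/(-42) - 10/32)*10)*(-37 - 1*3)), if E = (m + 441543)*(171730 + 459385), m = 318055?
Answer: 21/10067267529595 ≈ 2.0860e-12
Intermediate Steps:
E = 479393691770 (E = (318055 + 441543)*(171730 + 459385) = 759598*631115 = 479393691770)
1/(E + ((-1/(-42) - 10/32)*10)*(-37 - 1*3)) = 1/(479393691770 + ((-1/(-42) - 10/32)*10)*(-37 - 1*3)) = 1/(479393691770 + ((-1*(-1/42) - 10*1/32)*10)*(-37 - 3)) = 1/(479393691770 + ((1/42 - 5/16)*10)*(-40)) = 1/(479393691770 - 97/336*10*(-40)) = 1/(479393691770 - 485/168*(-40)) = 1/(479393691770 + 2425/21) = 1/(10067267529595/21) = 21/10067267529595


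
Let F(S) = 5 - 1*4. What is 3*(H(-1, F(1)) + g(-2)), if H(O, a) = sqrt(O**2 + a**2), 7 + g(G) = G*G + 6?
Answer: 9 + 3*sqrt(2) ≈ 13.243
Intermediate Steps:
F(S) = 1 (F(S) = 5 - 4 = 1)
g(G) = -1 + G**2 (g(G) = -7 + (G*G + 6) = -7 + (G**2 + 6) = -7 + (6 + G**2) = -1 + G**2)
3*(H(-1, F(1)) + g(-2)) = 3*(sqrt((-1)**2 + 1**2) + (-1 + (-2)**2)) = 3*(sqrt(1 + 1) + (-1 + 4)) = 3*(sqrt(2) + 3) = 3*(3 + sqrt(2)) = 9 + 3*sqrt(2)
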